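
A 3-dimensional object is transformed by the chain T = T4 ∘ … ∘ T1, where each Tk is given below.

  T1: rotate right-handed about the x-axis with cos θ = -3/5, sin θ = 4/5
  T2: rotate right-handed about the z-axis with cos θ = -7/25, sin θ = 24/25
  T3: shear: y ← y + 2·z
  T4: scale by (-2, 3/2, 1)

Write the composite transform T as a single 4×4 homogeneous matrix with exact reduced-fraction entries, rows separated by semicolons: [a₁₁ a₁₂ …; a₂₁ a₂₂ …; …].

T = [14/25 -144/125 -192/125 0; 36/25 663/250 -183/125 0; 0 4/5 -3/5 0; 0 0 0 1]

T1 = [1 0 0 0; 0 -3/5 -4/5 0; 0 4/5 -3/5 0; 0 0 0 1]
T2·T1 = [-7/25 72/125 96/125 0; 24/25 21/125 28/125 0; 0 4/5 -3/5 0; 0 0 0 1]
T3·…·T1 = [-7/25 72/125 96/125 0; 24/25 221/125 -122/125 0; 0 4/5 -3/5 0; 0 0 0 1]
T4·…·T1 = [14/25 -144/125 -192/125 0; 36/25 663/250 -183/125 0; 0 4/5 -3/5 0; 0 0 0 1]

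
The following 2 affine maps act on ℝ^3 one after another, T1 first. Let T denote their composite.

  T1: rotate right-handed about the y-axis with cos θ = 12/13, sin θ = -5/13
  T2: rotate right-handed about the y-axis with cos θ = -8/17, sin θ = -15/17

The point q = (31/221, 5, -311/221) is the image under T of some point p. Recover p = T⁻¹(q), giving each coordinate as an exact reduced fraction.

T1 = [12/13 0 -5/13 0; 0 1 0 0; 5/13 0 12/13 0; 0 0 0 1]
T2·T1 = [-171/221 0 -140/221 0; 0 1 0 0; 140/221 0 -171/221 0; 0 0 0 1]
det M = 1; M⁻¹ = [-171/221 0 140/221 0; 0 1 0 0; -140/221 0 -171/221 0; 0 0 0 1]
M⁻¹ · (31/221, 5, -311/221)ᵀ = (-1, 5, 1)ᵀ

p = (-1, 5, 1)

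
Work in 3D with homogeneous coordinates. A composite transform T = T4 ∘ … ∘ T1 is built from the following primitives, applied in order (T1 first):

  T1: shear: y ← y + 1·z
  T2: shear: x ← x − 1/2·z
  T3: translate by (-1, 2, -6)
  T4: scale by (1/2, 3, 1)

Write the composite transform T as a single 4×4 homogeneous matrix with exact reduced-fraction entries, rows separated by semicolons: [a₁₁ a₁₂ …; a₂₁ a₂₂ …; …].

T1 = [1 0 0 0; 0 1 1 0; 0 0 1 0; 0 0 0 1]
T2·T1 = [1 0 -1/2 0; 0 1 1 0; 0 0 1 0; 0 0 0 1]
T3·…·T1 = [1 0 -1/2 -1; 0 1 1 2; 0 0 1 -6; 0 0 0 1]
T4·…·T1 = [1/2 0 -1/4 -1/2; 0 3 3 6; 0 0 1 -6; 0 0 0 1]

T = [1/2 0 -1/4 -1/2; 0 3 3 6; 0 0 1 -6; 0 0 0 1]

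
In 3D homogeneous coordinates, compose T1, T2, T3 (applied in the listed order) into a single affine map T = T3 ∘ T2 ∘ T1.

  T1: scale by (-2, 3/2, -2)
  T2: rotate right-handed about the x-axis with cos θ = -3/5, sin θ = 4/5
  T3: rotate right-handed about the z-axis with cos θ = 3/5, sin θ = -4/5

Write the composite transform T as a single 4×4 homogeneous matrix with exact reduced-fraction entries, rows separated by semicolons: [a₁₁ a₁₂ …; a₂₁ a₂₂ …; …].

T = [-6/5 -18/25 32/25 0; 8/5 -27/50 24/25 0; 0 6/5 6/5 0; 0 0 0 1]

T1 = [-2 0 0 0; 0 3/2 0 0; 0 0 -2 0; 0 0 0 1]
T2·T1 = [-2 0 0 0; 0 -9/10 8/5 0; 0 6/5 6/5 0; 0 0 0 1]
T3·…·T1 = [-6/5 -18/25 32/25 0; 8/5 -27/50 24/25 0; 0 6/5 6/5 0; 0 0 0 1]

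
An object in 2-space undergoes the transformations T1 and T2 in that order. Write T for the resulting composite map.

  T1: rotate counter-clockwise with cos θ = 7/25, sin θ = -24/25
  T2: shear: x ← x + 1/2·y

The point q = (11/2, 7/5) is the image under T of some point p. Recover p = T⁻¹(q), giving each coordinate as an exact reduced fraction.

p = (0, 5)

T1 = [7/25 24/25 0; -24/25 7/25 0; 0 0 1]
T2·T1 = [-1/5 11/10 0; -24/25 7/25 0; 0 0 1]
det M = 1; M⁻¹ = [7/25 -11/10 0; 24/25 -1/5 0; 0 0 1]
M⁻¹ · (11/2, 7/5)ᵀ = (0, 5)ᵀ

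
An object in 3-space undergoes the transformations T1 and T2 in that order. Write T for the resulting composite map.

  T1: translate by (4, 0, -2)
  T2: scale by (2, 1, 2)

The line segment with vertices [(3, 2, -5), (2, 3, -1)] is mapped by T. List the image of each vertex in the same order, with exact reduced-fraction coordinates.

T1 translate by (4, 0, -2): (3, 2, -5) → (7, 2, -7); (2, 3, -1) → (6, 3, -3)
T2 scale by (2, 1, 2): (7, 2, -7) → (14, 2, -14); (6, 3, -3) → (12, 3, -6)

image vertices: (14, 2, -14), (12, 3, -6)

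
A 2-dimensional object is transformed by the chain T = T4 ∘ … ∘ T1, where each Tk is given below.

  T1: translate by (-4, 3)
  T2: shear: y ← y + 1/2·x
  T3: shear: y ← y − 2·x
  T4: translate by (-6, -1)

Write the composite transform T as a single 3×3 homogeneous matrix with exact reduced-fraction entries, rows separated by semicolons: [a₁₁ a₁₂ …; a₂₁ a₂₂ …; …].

T = [1 0 -10; -3/2 1 8; 0 0 1]

T1 = [1 0 -4; 0 1 3; 0 0 1]
T2·T1 = [1 0 -4; 1/2 1 1; 0 0 1]
T3·…·T1 = [1 0 -4; -3/2 1 9; 0 0 1]
T4·…·T1 = [1 0 -10; -3/2 1 8; 0 0 1]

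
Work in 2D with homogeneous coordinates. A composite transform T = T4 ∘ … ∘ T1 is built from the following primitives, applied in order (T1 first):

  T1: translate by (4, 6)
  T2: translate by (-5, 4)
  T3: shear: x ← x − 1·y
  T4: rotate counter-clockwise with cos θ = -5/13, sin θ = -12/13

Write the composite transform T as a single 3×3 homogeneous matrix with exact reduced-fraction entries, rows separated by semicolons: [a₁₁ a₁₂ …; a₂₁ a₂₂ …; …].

T = [-5/13 17/13 175/13; -12/13 7/13 82/13; 0 0 1]

T1 = [1 0 4; 0 1 6; 0 0 1]
T2·T1 = [1 0 -1; 0 1 10; 0 0 1]
T3·…·T1 = [1 -1 -11; 0 1 10; 0 0 1]
T4·…·T1 = [-5/13 17/13 175/13; -12/13 7/13 82/13; 0 0 1]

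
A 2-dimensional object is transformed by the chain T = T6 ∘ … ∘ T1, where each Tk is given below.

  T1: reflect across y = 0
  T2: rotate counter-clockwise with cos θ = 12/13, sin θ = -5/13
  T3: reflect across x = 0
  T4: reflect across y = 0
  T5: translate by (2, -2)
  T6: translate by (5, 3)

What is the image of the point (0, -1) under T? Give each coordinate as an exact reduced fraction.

T(p) = (86/13, 1/13)

T1 reflect across y = 0: (0, -1) → (0, 1)
T2 rotate counter-clockwise with cos θ = 12/13, sin θ = -5/13: (0, 1) → (5/13, 12/13)
T3 reflect across x = 0: (5/13, 12/13) → (-5/13, 12/13)
T4 reflect across y = 0: (-5/13, 12/13) → (-5/13, -12/13)
T5 translate by (2, -2): (-5/13, -12/13) → (21/13, -38/13)
T6 translate by (5, 3): (21/13, -38/13) → (86/13, 1/13)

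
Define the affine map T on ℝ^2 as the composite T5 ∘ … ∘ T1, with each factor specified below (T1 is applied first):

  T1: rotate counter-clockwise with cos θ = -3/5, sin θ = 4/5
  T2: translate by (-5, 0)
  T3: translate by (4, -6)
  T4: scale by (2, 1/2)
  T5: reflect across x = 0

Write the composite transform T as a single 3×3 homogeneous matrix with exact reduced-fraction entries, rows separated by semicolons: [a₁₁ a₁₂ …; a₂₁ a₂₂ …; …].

T = [6/5 8/5 2; 2/5 -3/10 -3; 0 0 1]

T1 = [-3/5 -4/5 0; 4/5 -3/5 0; 0 0 1]
T2·T1 = [-3/5 -4/5 -5; 4/5 -3/5 0; 0 0 1]
T3·…·T1 = [-3/5 -4/5 -1; 4/5 -3/5 -6; 0 0 1]
T4·…·T1 = [-6/5 -8/5 -2; 2/5 -3/10 -3; 0 0 1]
T5·…·T1 = [6/5 8/5 2; 2/5 -3/10 -3; 0 0 1]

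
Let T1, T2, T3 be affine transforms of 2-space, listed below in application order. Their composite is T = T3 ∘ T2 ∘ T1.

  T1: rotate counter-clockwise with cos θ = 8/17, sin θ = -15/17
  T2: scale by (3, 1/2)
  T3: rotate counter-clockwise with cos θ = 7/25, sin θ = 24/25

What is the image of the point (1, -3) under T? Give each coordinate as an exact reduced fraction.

T1 rotate counter-clockwise with cos θ = 8/17, sin θ = -15/17: (1, -3) → (-37/17, -39/17)
T2 scale by (3, 1/2): (-37/17, -39/17) → (-111/17, -39/34)
T3 rotate counter-clockwise with cos θ = 7/25, sin θ = 24/25: (-111/17, -39/34) → (-309/425, -5601/850)

T(p) = (-309/425, -5601/850)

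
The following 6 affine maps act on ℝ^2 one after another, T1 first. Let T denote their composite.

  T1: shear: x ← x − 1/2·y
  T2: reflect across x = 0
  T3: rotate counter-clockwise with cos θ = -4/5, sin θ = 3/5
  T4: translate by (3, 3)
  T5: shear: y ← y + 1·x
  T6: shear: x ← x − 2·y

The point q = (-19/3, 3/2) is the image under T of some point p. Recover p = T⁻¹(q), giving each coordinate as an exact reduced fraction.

T1 = [1 -1/2 0; 0 1 0; 0 0 1]
T2·T1 = [-1 1/2 0; 0 1 0; 0 0 1]
T3·…·T1 = [4/5 -1 0; -3/5 -1/2 0; 0 0 1]
T4·…·T1 = [4/5 -1 3; -3/5 -1/2 3; 0 0 1]
T5·…·T1 = [4/5 -1 3; 1/5 -3/2 6; 0 0 1]
T6·…·T1 = [2/5 2 -9; 1/5 -3/2 6; 0 0 1]
det M = -1; M⁻¹ = [3/2 2 3/2; 1/5 -2/5 21/5; 0 0 1]
M⁻¹ · (-19/3, 3/2)ᵀ = (-5, 7/3)ᵀ

p = (-5, 7/3)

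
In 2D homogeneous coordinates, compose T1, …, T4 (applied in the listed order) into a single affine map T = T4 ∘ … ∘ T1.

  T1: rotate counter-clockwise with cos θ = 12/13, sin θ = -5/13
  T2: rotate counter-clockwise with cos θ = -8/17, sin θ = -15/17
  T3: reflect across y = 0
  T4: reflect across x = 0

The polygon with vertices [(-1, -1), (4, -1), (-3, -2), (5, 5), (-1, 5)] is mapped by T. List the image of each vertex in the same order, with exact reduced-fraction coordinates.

image vertices: (-31/221, -311/221), (824/221, 389/221), (-233/221, -762/221), (155/221, 1555/221), (-67/17, 55/17)

T1 rotate counter-clockwise with cos θ = 12/13, sin θ = -5/13: (-1, -1) → (-17/13, -7/13); (4, -1) → (43/13, -32/13); (-3, -2) → (-46/13, -9/13); (5, 5) → (85/13, 35/13); (-1, 5) → (1, 5)
T2 rotate counter-clockwise with cos θ = -8/17, sin θ = -15/17: (-17/13, -7/13) → (31/221, 311/221); (43/13, -32/13) → (-824/221, -389/221); (-46/13, -9/13) → (233/221, 762/221); (85/13, 35/13) → (-155/221, -1555/221); (1, 5) → (67/17, -55/17)
T3 reflect across y = 0: (31/221, 311/221) → (31/221, -311/221); (-824/221, -389/221) → (-824/221, 389/221); (233/221, 762/221) → (233/221, -762/221); (-155/221, -1555/221) → (-155/221, 1555/221); (67/17, -55/17) → (67/17, 55/17)
T4 reflect across x = 0: (31/221, -311/221) → (-31/221, -311/221); (-824/221, 389/221) → (824/221, 389/221); (233/221, -762/221) → (-233/221, -762/221); (-155/221, 1555/221) → (155/221, 1555/221); (67/17, 55/17) → (-67/17, 55/17)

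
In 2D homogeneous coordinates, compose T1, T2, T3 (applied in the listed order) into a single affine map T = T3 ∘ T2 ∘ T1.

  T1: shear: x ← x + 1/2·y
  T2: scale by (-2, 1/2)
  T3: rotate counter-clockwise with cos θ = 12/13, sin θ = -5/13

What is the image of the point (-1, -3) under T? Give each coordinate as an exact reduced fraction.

T(p) = (105/26, -43/13)

T1 shear: x ← x + 1/2·y: (-1, -3) → (-5/2, -3)
T2 scale by (-2, 1/2): (-5/2, -3) → (5, -3/2)
T3 rotate counter-clockwise with cos θ = 12/13, sin θ = -5/13: (5, -3/2) → (105/26, -43/13)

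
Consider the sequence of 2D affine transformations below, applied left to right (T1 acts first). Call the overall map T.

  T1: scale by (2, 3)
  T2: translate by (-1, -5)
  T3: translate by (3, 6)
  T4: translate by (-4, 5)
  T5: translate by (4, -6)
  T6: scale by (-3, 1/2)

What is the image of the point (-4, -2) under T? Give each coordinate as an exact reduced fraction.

T(p) = (18, -3)

T1 scale by (2, 3): (-4, -2) → (-8, -6)
T2 translate by (-1, -5): (-8, -6) → (-9, -11)
T3 translate by (3, 6): (-9, -11) → (-6, -5)
T4 translate by (-4, 5): (-6, -5) → (-10, 0)
T5 translate by (4, -6): (-10, 0) → (-6, -6)
T6 scale by (-3, 1/2): (-6, -6) → (18, -3)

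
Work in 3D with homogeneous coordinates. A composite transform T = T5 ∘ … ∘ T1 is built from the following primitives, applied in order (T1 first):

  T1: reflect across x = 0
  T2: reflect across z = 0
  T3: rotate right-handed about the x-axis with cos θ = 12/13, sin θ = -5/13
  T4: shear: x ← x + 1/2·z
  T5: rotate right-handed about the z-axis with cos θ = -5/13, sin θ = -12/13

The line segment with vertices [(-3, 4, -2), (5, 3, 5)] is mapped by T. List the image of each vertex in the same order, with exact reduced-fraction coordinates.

T1 reflect across x = 0: (-3, 4, -2) → (3, 4, -2); (5, 3, 5) → (-5, 3, 5)
T2 reflect across z = 0: (3, 4, -2) → (3, 4, 2); (-5, 3, 5) → (-5, 3, -5)
T3 rotate right-handed about the x-axis with cos θ = 12/13, sin θ = -5/13: (3, 4, 2) → (3, 58/13, 4/13); (-5, 3, -5) → (-5, 11/13, -75/13)
T4 shear: x ← x + 1/2·z: (3, 58/13, 4/13) → (41/13, 58/13, 4/13); (-5, 11/13, -75/13) → (-205/26, 11/13, -75/13)
T5 rotate right-handed about the z-axis with cos θ = -5/13, sin θ = -12/13: (41/13, 58/13, 4/13) → (491/169, -782/169, 4/13); (-205/26, 11/13, -75/13) → (1289/338, 1175/169, -75/13)

image vertices: (491/169, -782/169, 4/13), (1289/338, 1175/169, -75/13)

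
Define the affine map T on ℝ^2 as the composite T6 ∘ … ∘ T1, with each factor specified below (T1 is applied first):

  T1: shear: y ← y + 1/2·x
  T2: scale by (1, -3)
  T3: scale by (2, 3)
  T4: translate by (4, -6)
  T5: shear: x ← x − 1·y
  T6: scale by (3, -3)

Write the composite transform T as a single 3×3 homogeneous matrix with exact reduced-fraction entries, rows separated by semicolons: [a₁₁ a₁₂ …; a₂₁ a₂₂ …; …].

T1 = [1 0 0; 1/2 1 0; 0 0 1]
T2·T1 = [1 0 0; -3/2 -3 0; 0 0 1]
T3·…·T1 = [2 0 0; -9/2 -9 0; 0 0 1]
T4·…·T1 = [2 0 4; -9/2 -9 -6; 0 0 1]
T5·…·T1 = [13/2 9 10; -9/2 -9 -6; 0 0 1]
T6·…·T1 = [39/2 27 30; 27/2 27 18; 0 0 1]

T = [39/2 27 30; 27/2 27 18; 0 0 1]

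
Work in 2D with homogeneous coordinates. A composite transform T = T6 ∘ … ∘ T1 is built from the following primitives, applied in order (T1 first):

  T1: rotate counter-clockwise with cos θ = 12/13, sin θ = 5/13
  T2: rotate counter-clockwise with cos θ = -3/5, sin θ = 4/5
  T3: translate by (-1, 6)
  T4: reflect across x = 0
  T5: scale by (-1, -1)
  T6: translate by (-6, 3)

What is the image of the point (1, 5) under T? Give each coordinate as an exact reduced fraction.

T(p) = (-52/5, 4/5)

T1 rotate counter-clockwise with cos θ = 12/13, sin θ = 5/13: (1, 5) → (-1, 5)
T2 rotate counter-clockwise with cos θ = -3/5, sin θ = 4/5: (-1, 5) → (-17/5, -19/5)
T3 translate by (-1, 6): (-17/5, -19/5) → (-22/5, 11/5)
T4 reflect across x = 0: (-22/5, 11/5) → (22/5, 11/5)
T5 scale by (-1, -1): (22/5, 11/5) → (-22/5, -11/5)
T6 translate by (-6, 3): (-22/5, -11/5) → (-52/5, 4/5)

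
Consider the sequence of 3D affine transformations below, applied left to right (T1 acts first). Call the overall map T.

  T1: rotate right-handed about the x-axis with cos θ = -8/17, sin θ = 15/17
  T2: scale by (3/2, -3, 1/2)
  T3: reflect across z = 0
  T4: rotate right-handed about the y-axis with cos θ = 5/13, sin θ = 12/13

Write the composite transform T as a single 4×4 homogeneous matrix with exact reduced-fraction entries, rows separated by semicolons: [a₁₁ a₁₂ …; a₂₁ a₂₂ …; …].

T = [15/26 -90/221 48/221 0; 0 24/17 45/17 0; -18/13 -75/442 20/221 0; 0 0 0 1]

T1 = [1 0 0 0; 0 -8/17 -15/17 0; 0 15/17 -8/17 0; 0 0 0 1]
T2·T1 = [3/2 0 0 0; 0 24/17 45/17 0; 0 15/34 -4/17 0; 0 0 0 1]
T3·…·T1 = [3/2 0 0 0; 0 24/17 45/17 0; 0 -15/34 4/17 0; 0 0 0 1]
T4·…·T1 = [15/26 -90/221 48/221 0; 0 24/17 45/17 0; -18/13 -75/442 20/221 0; 0 0 0 1]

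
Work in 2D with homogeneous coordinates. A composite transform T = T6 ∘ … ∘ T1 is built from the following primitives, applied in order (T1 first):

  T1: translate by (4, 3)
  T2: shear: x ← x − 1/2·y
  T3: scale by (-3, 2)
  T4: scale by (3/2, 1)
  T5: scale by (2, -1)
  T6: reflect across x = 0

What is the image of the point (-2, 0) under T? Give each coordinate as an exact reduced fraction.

T1 translate by (4, 3): (-2, 0) → (2, 3)
T2 shear: x ← x − 1/2·y: (2, 3) → (1/2, 3)
T3 scale by (-3, 2): (1/2, 3) → (-3/2, 6)
T4 scale by (3/2, 1): (-3/2, 6) → (-9/4, 6)
T5 scale by (2, -1): (-9/4, 6) → (-9/2, -6)
T6 reflect across x = 0: (-9/2, -6) → (9/2, -6)

T(p) = (9/2, -6)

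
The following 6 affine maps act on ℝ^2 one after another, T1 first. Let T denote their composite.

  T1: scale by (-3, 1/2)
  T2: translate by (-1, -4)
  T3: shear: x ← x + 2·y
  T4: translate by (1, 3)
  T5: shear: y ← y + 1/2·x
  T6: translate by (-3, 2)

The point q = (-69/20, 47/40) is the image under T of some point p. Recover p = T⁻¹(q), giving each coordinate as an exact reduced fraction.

T1 = [-3 0 0; 0 1/2 0; 0 0 1]
T2·T1 = [-3 0 -1; 0 1/2 -4; 0 0 1]
T3·…·T1 = [-3 1 -9; 0 1/2 -4; 0 0 1]
T4·…·T1 = [-3 1 -8; 0 1/2 -1; 0 0 1]
T5·…·T1 = [-3 1 -8; -3/2 1 -5; 0 0 1]
T6·…·T1 = [-3 1 -11; -3/2 1 -3; 0 0 1]
det M = -3/2; M⁻¹ = [-2/3 2/3 -16/3; -1 2 -5; 0 0 1]
M⁻¹ · (-69/20, 47/40)ᵀ = (-9/4, 4/5)ᵀ

p = (-9/4, 4/5)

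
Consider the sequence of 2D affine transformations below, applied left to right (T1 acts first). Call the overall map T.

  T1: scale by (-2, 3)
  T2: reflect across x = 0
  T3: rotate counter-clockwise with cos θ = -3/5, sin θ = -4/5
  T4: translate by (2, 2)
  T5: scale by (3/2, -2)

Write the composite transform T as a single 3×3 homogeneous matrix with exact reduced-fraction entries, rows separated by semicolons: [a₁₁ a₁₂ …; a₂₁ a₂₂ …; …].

T = [-9/5 18/5 3; 16/5 18/5 -4; 0 0 1]

T1 = [-2 0 0; 0 3 0; 0 0 1]
T2·T1 = [2 0 0; 0 3 0; 0 0 1]
T3·…·T1 = [-6/5 12/5 0; -8/5 -9/5 0; 0 0 1]
T4·…·T1 = [-6/5 12/5 2; -8/5 -9/5 2; 0 0 1]
T5·…·T1 = [-9/5 18/5 3; 16/5 18/5 -4; 0 0 1]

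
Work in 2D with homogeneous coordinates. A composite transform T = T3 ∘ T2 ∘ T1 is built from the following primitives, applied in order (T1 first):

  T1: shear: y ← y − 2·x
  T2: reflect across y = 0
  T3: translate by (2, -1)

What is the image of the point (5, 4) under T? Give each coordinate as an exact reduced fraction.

T1 shear: y ← y − 2·x: (5, 4) → (5, -6)
T2 reflect across y = 0: (5, -6) → (5, 6)
T3 translate by (2, -1): (5, 6) → (7, 5)

T(p) = (7, 5)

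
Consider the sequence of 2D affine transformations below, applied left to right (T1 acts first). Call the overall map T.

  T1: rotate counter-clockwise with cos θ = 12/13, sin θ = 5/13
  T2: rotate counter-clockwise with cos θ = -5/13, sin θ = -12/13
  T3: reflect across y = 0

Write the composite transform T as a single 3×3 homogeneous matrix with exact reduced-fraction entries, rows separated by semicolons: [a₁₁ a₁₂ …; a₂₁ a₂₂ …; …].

T = [0 1 0; 1 0 0; 0 0 1]

T1 = [12/13 -5/13 0; 5/13 12/13 0; 0 0 1]
T2·T1 = [0 1 0; -1 0 0; 0 0 1]
T3·…·T1 = [0 1 0; 1 0 0; 0 0 1]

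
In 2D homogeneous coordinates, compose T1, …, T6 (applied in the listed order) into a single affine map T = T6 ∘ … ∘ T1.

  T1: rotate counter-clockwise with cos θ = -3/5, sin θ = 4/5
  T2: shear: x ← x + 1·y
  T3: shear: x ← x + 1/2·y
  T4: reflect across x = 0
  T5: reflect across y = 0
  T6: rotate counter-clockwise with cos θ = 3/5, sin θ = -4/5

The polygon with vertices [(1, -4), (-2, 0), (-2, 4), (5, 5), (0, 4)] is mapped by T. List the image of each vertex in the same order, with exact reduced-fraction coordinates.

image vertices: (-7, 4), (2, 0), (8, -4), (5/2, -5), (6, -4)

T1 rotate counter-clockwise with cos θ = -3/5, sin θ = 4/5: (1, -4) → (13/5, 16/5); (-2, 0) → (6/5, -8/5); (-2, 4) → (-2, -4); (5, 5) → (-7, 1); (0, 4) → (-16/5, -12/5)
T2 shear: x ← x + 1·y: (13/5, 16/5) → (29/5, 16/5); (6/5, -8/5) → (-2/5, -8/5); (-2, -4) → (-6, -4); (-7, 1) → (-6, 1); (-16/5, -12/5) → (-28/5, -12/5)
T3 shear: x ← x + 1/2·y: (29/5, 16/5) → (37/5, 16/5); (-2/5, -8/5) → (-6/5, -8/5); (-6, -4) → (-8, -4); (-6, 1) → (-11/2, 1); (-28/5, -12/5) → (-34/5, -12/5)
T4 reflect across x = 0: (37/5, 16/5) → (-37/5, 16/5); (-6/5, -8/5) → (6/5, -8/5); (-8, -4) → (8, -4); (-11/2, 1) → (11/2, 1); (-34/5, -12/5) → (34/5, -12/5)
T5 reflect across y = 0: (-37/5, 16/5) → (-37/5, -16/5); (6/5, -8/5) → (6/5, 8/5); (8, -4) → (8, 4); (11/2, 1) → (11/2, -1); (34/5, -12/5) → (34/5, 12/5)
T6 rotate counter-clockwise with cos θ = 3/5, sin θ = -4/5: (-37/5, -16/5) → (-7, 4); (6/5, 8/5) → (2, 0); (8, 4) → (8, -4); (11/2, -1) → (5/2, -5); (34/5, 12/5) → (6, -4)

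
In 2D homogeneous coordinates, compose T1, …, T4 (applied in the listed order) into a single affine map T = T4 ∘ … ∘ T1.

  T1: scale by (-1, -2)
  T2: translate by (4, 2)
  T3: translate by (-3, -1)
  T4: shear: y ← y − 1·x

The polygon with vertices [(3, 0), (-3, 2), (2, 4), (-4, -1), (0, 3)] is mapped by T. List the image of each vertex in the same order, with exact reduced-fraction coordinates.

image vertices: (-2, 3), (4, -7), (-1, -6), (5, -2), (1, -6)

T1 scale by (-1, -2): (3, 0) → (-3, 0); (-3, 2) → (3, -4); (2, 4) → (-2, -8); (-4, -1) → (4, 2); (0, 3) → (0, -6)
T2 translate by (4, 2): (-3, 0) → (1, 2); (3, -4) → (7, -2); (-2, -8) → (2, -6); (4, 2) → (8, 4); (0, -6) → (4, -4)
T3 translate by (-3, -1): (1, 2) → (-2, 1); (7, -2) → (4, -3); (2, -6) → (-1, -7); (8, 4) → (5, 3); (4, -4) → (1, -5)
T4 shear: y ← y − 1·x: (-2, 1) → (-2, 3); (4, -3) → (4, -7); (-1, -7) → (-1, -6); (5, 3) → (5, -2); (1, -5) → (1, -6)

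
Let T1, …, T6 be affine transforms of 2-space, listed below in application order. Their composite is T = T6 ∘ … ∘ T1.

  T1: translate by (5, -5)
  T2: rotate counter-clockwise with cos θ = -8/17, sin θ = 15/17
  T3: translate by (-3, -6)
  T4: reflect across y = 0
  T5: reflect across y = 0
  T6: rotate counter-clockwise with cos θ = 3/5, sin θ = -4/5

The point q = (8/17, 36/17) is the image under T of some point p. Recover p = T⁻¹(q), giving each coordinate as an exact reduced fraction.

T1 = [1 0 5; 0 1 -5; 0 0 1]
T2·T1 = [-8/17 -15/17 35/17; 15/17 -8/17 115/17; 0 0 1]
T3·…·T1 = [-8/17 -15/17 -16/17; 15/17 -8/17 13/17; 0 0 1]
T4·…·T1 = [-8/17 -15/17 -16/17; -15/17 8/17 -13/17; 0 0 1]
T5·…·T1 = [-8/17 -15/17 -16/17; 15/17 -8/17 13/17; 0 0 1]
T6·…·T1 = [36/85 -77/85 4/85; 77/85 36/85 103/85; 0 0 1]
det M = 1; M⁻¹ = [36/85 77/85 -19/17; -77/85 36/85 -8/17; 0 0 1]
M⁻¹ · (8/17, 36/17)ᵀ = (1, 0)ᵀ

p = (1, 0)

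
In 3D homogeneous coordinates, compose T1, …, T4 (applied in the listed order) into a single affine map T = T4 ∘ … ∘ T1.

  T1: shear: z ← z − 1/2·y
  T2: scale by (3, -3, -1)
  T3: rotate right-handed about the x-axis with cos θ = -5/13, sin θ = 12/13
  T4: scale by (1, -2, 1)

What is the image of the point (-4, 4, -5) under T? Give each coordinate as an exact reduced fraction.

T1 shear: z ← z − 1/2·y: (-4, 4, -5) → (-4, 4, -7)
T2 scale by (3, -3, -1): (-4, 4, -7) → (-12, -12, 7)
T3 rotate right-handed about the x-axis with cos θ = -5/13, sin θ = 12/13: (-12, -12, 7) → (-12, -24/13, -179/13)
T4 scale by (1, -2, 1): (-12, -24/13, -179/13) → (-12, 48/13, -179/13)

T(p) = (-12, 48/13, -179/13)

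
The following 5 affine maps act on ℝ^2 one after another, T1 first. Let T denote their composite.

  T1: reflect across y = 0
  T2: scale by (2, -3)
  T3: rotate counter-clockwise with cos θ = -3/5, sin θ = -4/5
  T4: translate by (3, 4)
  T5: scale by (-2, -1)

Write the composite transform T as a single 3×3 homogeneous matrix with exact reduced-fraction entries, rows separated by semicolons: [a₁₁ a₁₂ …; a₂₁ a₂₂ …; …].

T1 = [1 0 0; 0 -1 0; 0 0 1]
T2·T1 = [2 0 0; 0 3 0; 0 0 1]
T3·…·T1 = [-6/5 12/5 0; -8/5 -9/5 0; 0 0 1]
T4·…·T1 = [-6/5 12/5 3; -8/5 -9/5 4; 0 0 1]
T5·…·T1 = [12/5 -24/5 -6; 8/5 9/5 -4; 0 0 1]

T = [12/5 -24/5 -6; 8/5 9/5 -4; 0 0 1]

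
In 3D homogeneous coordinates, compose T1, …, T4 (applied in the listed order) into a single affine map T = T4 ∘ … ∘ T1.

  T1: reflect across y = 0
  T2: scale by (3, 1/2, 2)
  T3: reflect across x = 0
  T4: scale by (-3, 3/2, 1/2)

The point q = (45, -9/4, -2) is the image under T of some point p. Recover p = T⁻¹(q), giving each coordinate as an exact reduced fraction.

T1 = [1 0 0 0; 0 -1 0 0; 0 0 1 0; 0 0 0 1]
T2·T1 = [3 0 0 0; 0 -1/2 0 0; 0 0 2 0; 0 0 0 1]
T3·…·T1 = [-3 0 0 0; 0 -1/2 0 0; 0 0 2 0; 0 0 0 1]
T4·…·T1 = [9 0 0 0; 0 -3/4 0 0; 0 0 1 0; 0 0 0 1]
det M = -27/4; M⁻¹ = [1/9 0 0 0; 0 -4/3 0 0; 0 0 1 0; 0 0 0 1]
M⁻¹ · (45, -9/4, -2)ᵀ = (5, 3, -2)ᵀ

p = (5, 3, -2)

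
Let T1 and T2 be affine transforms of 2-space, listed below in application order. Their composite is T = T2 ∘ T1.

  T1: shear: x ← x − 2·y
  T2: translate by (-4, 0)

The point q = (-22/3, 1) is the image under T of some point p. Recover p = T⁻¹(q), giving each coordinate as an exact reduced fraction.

p = (-4/3, 1)

T1 = [1 -2 0; 0 1 0; 0 0 1]
T2·T1 = [1 -2 -4; 0 1 0; 0 0 1]
det M = 1; M⁻¹ = [1 2 4; 0 1 0; 0 0 1]
M⁻¹ · (-22/3, 1)ᵀ = (-4/3, 1)ᵀ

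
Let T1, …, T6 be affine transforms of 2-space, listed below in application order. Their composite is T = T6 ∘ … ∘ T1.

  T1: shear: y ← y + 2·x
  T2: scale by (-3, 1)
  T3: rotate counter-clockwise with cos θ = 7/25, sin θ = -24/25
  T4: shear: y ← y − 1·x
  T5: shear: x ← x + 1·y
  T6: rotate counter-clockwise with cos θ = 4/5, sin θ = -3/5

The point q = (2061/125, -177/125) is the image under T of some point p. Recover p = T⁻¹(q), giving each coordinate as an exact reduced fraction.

p = (4, 1)

T1 = [1 0 0; 2 1 0; 0 0 1]
T2·T1 = [-3 0 0; 2 1 0; 0 0 1]
T3·…·T1 = [27/25 24/25 0; 86/25 7/25 0; 0 0 1]
T4·…·T1 = [27/25 24/25 0; 59/25 -17/25 0; 0 0 1]
T5·…·T1 = [86/25 7/25 0; 59/25 -17/25 0; 0 0 1]
T6·…·T1 = [521/125 -23/125 0; -22/125 -89/125 0; 0 0 1]
det M = -3; M⁻¹ = [89/375 -23/375 0; -22/375 -521/375 0; 0 0 1]
M⁻¹ · (2061/125, -177/125)ᵀ = (4, 1)ᵀ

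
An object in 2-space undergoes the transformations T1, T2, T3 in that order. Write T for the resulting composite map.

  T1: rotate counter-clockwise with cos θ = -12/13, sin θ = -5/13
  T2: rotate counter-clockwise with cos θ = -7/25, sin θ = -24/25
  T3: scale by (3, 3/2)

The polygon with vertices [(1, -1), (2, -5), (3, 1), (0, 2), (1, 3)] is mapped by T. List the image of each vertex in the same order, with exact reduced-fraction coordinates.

T1 rotate counter-clockwise with cos θ = -12/13, sin θ = -5/13: (1, -1) → (-17/13, 7/13); (2, -5) → (-49/13, 50/13); (3, 1) → (-31/13, -27/13); (0, 2) → (10/13, -24/13); (1, 3) → (3/13, -41/13)
T2 rotate counter-clockwise with cos θ = -7/25, sin θ = -24/25: (-17/13, 7/13) → (287/325, 359/325); (-49/13, 50/13) → (1543/325, 826/325); (-31/13, -27/13) → (-431/325, 933/325); (10/13, -24/13) → (-646/325, -72/325); (3/13, -41/13) → (-201/65, 43/65)
T3 scale by (3, 3/2): (287/325, 359/325) → (861/325, 1077/650); (1543/325, 826/325) → (4629/325, 1239/325); (-431/325, 933/325) → (-1293/325, 2799/650); (-646/325, -72/325) → (-1938/325, -108/325); (-201/65, 43/65) → (-603/65, 129/130)

image vertices: (861/325, 1077/650), (4629/325, 1239/325), (-1293/325, 2799/650), (-1938/325, -108/325), (-603/65, 129/130)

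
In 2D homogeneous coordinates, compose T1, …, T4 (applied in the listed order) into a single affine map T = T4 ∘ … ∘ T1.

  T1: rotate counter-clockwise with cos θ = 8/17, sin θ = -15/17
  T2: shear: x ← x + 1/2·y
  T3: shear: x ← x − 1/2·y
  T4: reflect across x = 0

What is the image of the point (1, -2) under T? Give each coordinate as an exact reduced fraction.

T1 rotate counter-clockwise with cos θ = 8/17, sin θ = -15/17: (1, -2) → (-22/17, -31/17)
T2 shear: x ← x + 1/2·y: (-22/17, -31/17) → (-75/34, -31/17)
T3 shear: x ← x − 1/2·y: (-75/34, -31/17) → (-22/17, -31/17)
T4 reflect across x = 0: (-22/17, -31/17) → (22/17, -31/17)

T(p) = (22/17, -31/17)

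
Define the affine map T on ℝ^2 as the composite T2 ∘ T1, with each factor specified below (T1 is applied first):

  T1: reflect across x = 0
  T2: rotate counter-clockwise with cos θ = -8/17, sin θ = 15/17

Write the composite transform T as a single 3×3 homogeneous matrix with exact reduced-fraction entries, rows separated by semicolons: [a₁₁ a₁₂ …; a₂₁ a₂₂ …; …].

T = [8/17 -15/17 0; -15/17 -8/17 0; 0 0 1]

T1 = [-1 0 0; 0 1 0; 0 0 1]
T2·T1 = [8/17 -15/17 0; -15/17 -8/17 0; 0 0 1]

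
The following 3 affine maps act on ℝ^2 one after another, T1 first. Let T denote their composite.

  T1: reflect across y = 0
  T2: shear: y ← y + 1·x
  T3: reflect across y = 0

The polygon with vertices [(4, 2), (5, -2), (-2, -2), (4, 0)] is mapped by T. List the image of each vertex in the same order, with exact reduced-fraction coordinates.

T1 reflect across y = 0: (4, 2) → (4, -2); (5, -2) → (5, 2); (-2, -2) → (-2, 2); (4, 0) → (4, 0)
T2 shear: y ← y + 1·x: (4, -2) → (4, 2); (5, 2) → (5, 7); (-2, 2) → (-2, 0); (4, 0) → (4, 4)
T3 reflect across y = 0: (4, 2) → (4, -2); (5, 7) → (5, -7); (-2, 0) → (-2, 0); (4, 4) → (4, -4)

image vertices: (4, -2), (5, -7), (-2, 0), (4, -4)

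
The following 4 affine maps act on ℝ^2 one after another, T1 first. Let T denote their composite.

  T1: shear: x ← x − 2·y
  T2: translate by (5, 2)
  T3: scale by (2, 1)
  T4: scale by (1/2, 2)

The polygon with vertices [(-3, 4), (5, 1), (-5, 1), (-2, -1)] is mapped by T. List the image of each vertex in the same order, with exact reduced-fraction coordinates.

T1 shear: x ← x − 2·y: (-3, 4) → (-11, 4); (5, 1) → (3, 1); (-5, 1) → (-7, 1); (-2, -1) → (0, -1)
T2 translate by (5, 2): (-11, 4) → (-6, 6); (3, 1) → (8, 3); (-7, 1) → (-2, 3); (0, -1) → (5, 1)
T3 scale by (2, 1): (-6, 6) → (-12, 6); (8, 3) → (16, 3); (-2, 3) → (-4, 3); (5, 1) → (10, 1)
T4 scale by (1/2, 2): (-12, 6) → (-6, 12); (16, 3) → (8, 6); (-4, 3) → (-2, 6); (10, 1) → (5, 2)

image vertices: (-6, 12), (8, 6), (-2, 6), (5, 2)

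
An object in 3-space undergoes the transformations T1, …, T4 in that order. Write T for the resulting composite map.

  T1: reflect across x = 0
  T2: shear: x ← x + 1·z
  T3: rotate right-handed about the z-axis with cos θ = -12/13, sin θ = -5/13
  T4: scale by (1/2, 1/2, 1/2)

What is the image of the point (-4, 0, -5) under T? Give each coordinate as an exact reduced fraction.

T1 reflect across x = 0: (-4, 0, -5) → (4, 0, -5)
T2 shear: x ← x + 1·z: (4, 0, -5) → (-1, 0, -5)
T3 rotate right-handed about the z-axis with cos θ = -12/13, sin θ = -5/13: (-1, 0, -5) → (12/13, 5/13, -5)
T4 scale by (1/2, 1/2, 1/2): (12/13, 5/13, -5) → (6/13, 5/26, -5/2)

T(p) = (6/13, 5/26, -5/2)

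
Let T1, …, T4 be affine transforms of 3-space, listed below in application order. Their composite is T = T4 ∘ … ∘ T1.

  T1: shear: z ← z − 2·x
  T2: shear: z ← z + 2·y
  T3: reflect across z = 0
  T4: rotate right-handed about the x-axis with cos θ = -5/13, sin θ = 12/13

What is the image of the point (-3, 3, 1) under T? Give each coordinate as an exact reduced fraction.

T(p) = (-3, 141/13, 101/13)

T1 shear: z ← z − 2·x: (-3, 3, 1) → (-3, 3, 7)
T2 shear: z ← z + 2·y: (-3, 3, 7) → (-3, 3, 13)
T3 reflect across z = 0: (-3, 3, 13) → (-3, 3, -13)
T4 rotate right-handed about the x-axis with cos θ = -5/13, sin θ = 12/13: (-3, 3, -13) → (-3, 141/13, 101/13)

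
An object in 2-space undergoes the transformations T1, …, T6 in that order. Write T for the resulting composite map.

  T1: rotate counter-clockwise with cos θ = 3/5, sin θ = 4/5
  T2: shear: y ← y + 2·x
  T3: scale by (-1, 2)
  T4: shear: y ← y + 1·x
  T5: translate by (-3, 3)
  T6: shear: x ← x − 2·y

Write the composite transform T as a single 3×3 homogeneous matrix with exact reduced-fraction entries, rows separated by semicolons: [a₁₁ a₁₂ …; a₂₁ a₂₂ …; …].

T = [-37/5 16/5 -9; 17/5 -6/5 3; 0 0 1]

T1 = [3/5 -4/5 0; 4/5 3/5 0; 0 0 1]
T2·T1 = [3/5 -4/5 0; 2 -1 0; 0 0 1]
T3·…·T1 = [-3/5 4/5 0; 4 -2 0; 0 0 1]
T4·…·T1 = [-3/5 4/5 0; 17/5 -6/5 0; 0 0 1]
T5·…·T1 = [-3/5 4/5 -3; 17/5 -6/5 3; 0 0 1]
T6·…·T1 = [-37/5 16/5 -9; 17/5 -6/5 3; 0 0 1]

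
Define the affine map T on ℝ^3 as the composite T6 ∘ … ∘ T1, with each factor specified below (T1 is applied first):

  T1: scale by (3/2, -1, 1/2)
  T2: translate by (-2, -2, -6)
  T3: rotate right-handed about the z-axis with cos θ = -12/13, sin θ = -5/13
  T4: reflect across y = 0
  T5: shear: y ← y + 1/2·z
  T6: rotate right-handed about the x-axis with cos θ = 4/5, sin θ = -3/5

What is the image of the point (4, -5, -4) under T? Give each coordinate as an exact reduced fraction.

T(p) = (-33/13, -296/65, -428/65)

T1 scale by (3/2, -1, 1/2): (4, -5, -4) → (6, 5, -2)
T2 translate by (-2, -2, -6): (6, 5, -2) → (4, 3, -8)
T3 rotate right-handed about the z-axis with cos θ = -12/13, sin θ = -5/13: (4, 3, -8) → (-33/13, -56/13, -8)
T4 reflect across y = 0: (-33/13, -56/13, -8) → (-33/13, 56/13, -8)
T5 shear: y ← y + 1/2·z: (-33/13, 56/13, -8) → (-33/13, 4/13, -8)
T6 rotate right-handed about the x-axis with cos θ = 4/5, sin θ = -3/5: (-33/13, 4/13, -8) → (-33/13, -296/65, -428/65)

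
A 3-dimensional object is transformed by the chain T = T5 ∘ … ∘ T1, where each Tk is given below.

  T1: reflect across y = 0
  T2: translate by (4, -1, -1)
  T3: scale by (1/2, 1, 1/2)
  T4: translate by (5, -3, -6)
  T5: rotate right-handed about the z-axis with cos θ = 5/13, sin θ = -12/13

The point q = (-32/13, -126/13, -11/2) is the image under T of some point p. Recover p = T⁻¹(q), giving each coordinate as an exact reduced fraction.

p = (2, 2, 2)

T1 = [1 0 0 0; 0 -1 0 0; 0 0 1 0; 0 0 0 1]
T2·T1 = [1 0 0 4; 0 -1 0 -1; 0 0 1 -1; 0 0 0 1]
T3·…·T1 = [1/2 0 0 2; 0 -1 0 -1; 0 0 1/2 -1/2; 0 0 0 1]
T4·…·T1 = [1/2 0 0 7; 0 -1 0 -4; 0 0 1/2 -13/2; 0 0 0 1]
T5·…·T1 = [5/26 -12/13 0 -1; -6/13 -5/13 0 -8; 0 0 1/2 -13/2; 0 0 0 1]
det M = -1/4; M⁻¹ = [10/13 -24/13 0 -14; -12/13 -5/13 0 -4; 0 0 2 13; 0 0 0 1]
M⁻¹ · (-32/13, -126/13, -11/2)ᵀ = (2, 2, 2)ᵀ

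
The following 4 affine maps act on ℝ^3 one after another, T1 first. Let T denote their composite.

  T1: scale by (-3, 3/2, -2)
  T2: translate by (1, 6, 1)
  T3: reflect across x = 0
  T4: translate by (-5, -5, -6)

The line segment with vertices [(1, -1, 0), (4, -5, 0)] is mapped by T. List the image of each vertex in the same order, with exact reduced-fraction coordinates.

T1 scale by (-3, 3/2, -2): (1, -1, 0) → (-3, -3/2, 0); (4, -5, 0) → (-12, -15/2, 0)
T2 translate by (1, 6, 1): (-3, -3/2, 0) → (-2, 9/2, 1); (-12, -15/2, 0) → (-11, -3/2, 1)
T3 reflect across x = 0: (-2, 9/2, 1) → (2, 9/2, 1); (-11, -3/2, 1) → (11, -3/2, 1)
T4 translate by (-5, -5, -6): (2, 9/2, 1) → (-3, -1/2, -5); (11, -3/2, 1) → (6, -13/2, -5)

image vertices: (-3, -1/2, -5), (6, -13/2, -5)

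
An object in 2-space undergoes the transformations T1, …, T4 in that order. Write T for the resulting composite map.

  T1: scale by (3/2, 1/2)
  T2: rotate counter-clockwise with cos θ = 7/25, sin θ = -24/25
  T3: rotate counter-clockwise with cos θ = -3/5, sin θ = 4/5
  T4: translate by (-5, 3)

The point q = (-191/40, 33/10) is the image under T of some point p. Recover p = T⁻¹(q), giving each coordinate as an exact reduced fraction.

T1 = [3/2 0 0; 0 1/2 0; 0 0 1]
T2·T1 = [21/50 12/25 0; -36/25 7/50 0; 0 0 1]
T3·…·T1 = [9/10 -2/5 0; 6/5 3/10 0; 0 0 1]
T4·…·T1 = [9/10 -2/5 -5; 6/5 3/10 3; 0 0 1]
det M = 3/4; M⁻¹ = [2/5 8/15 2/5; -8/5 6/5 -58/5; 0 0 1]
M⁻¹ · (-191/40, 33/10)ᵀ = (1/4, 0)ᵀ

p = (1/4, 0)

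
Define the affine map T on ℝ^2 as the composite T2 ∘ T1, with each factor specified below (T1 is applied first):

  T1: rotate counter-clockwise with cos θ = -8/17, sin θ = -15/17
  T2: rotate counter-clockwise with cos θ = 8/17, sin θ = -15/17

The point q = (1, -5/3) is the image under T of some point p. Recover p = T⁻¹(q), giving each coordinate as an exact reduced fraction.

T1 = [-8/17 15/17 0; -15/17 -8/17 0; 0 0 1]
T2·T1 = [-1 0 0; 0 -1 0; 0 0 1]
det M = 1; M⁻¹ = [-1 0 0; 0 -1 0; 0 0 1]
M⁻¹ · (1, -5/3)ᵀ = (-1, 5/3)ᵀ

p = (-1, 5/3)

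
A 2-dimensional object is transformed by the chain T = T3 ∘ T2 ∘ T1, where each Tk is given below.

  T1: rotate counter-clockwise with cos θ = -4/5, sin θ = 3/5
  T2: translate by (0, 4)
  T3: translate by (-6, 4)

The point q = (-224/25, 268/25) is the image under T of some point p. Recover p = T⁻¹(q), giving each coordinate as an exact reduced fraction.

p = (4, -2/5)

T1 = [-4/5 -3/5 0; 3/5 -4/5 0; 0 0 1]
T2·T1 = [-4/5 -3/5 0; 3/5 -4/5 4; 0 0 1]
T3·…·T1 = [-4/5 -3/5 -6; 3/5 -4/5 8; 0 0 1]
det M = 1; M⁻¹ = [-4/5 3/5 -48/5; -3/5 -4/5 14/5; 0 0 1]
M⁻¹ · (-224/25, 268/25)ᵀ = (4, -2/5)ᵀ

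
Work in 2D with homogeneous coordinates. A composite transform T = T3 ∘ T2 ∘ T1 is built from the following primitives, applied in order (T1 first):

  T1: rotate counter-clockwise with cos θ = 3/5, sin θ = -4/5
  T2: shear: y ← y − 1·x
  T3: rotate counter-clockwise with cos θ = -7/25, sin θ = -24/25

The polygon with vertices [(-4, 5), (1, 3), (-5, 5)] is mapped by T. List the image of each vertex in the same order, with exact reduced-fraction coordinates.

image vertices: (496/125, -353/125), (-69/25, -58/25), (137/25, -66/25)

T1 rotate counter-clockwise with cos θ = 3/5, sin θ = -4/5: (-4, 5) → (8/5, 31/5); (1, 3) → (3, 1); (-5, 5) → (1, 7)
T2 shear: y ← y − 1·x: (8/5, 31/5) → (8/5, 23/5); (3, 1) → (3, -2); (1, 7) → (1, 6)
T3 rotate counter-clockwise with cos θ = -7/25, sin θ = -24/25: (8/5, 23/5) → (496/125, -353/125); (3, -2) → (-69/25, -58/25); (1, 6) → (137/25, -66/25)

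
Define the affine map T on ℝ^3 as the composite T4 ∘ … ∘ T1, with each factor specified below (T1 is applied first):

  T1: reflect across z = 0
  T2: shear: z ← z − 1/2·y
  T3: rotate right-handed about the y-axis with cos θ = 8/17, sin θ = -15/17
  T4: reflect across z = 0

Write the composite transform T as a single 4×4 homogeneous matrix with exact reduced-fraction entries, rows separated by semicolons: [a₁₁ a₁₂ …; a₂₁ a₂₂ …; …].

T1 = [1 0 0 0; 0 1 0 0; 0 0 -1 0; 0 0 0 1]
T2·T1 = [1 0 0 0; 0 1 0 0; 0 -1/2 -1 0; 0 0 0 1]
T3·…·T1 = [8/17 15/34 15/17 0; 0 1 0 0; 15/17 -4/17 -8/17 0; 0 0 0 1]
T4·…·T1 = [8/17 15/34 15/17 0; 0 1 0 0; -15/17 4/17 8/17 0; 0 0 0 1]

T = [8/17 15/34 15/17 0; 0 1 0 0; -15/17 4/17 8/17 0; 0 0 0 1]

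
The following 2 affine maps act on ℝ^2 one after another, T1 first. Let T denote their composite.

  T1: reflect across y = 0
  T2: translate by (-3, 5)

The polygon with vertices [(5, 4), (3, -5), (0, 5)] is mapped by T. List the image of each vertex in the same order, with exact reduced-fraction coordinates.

image vertices: (2, 1), (0, 10), (-3, 0)

T1 reflect across y = 0: (5, 4) → (5, -4); (3, -5) → (3, 5); (0, 5) → (0, -5)
T2 translate by (-3, 5): (5, -4) → (2, 1); (3, 5) → (0, 10); (0, -5) → (-3, 0)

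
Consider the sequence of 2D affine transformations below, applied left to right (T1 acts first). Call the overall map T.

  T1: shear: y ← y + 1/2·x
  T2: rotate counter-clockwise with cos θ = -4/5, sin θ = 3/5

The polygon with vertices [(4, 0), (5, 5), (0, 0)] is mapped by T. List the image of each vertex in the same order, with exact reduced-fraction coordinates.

image vertices: (-22/5, 4/5), (-17/2, -3), (0, 0)

T1 shear: y ← y + 1/2·x: (4, 0) → (4, 2); (5, 5) → (5, 15/2); (0, 0) → (0, 0)
T2 rotate counter-clockwise with cos θ = -4/5, sin θ = 3/5: (4, 2) → (-22/5, 4/5); (5, 15/2) → (-17/2, -3); (0, 0) → (0, 0)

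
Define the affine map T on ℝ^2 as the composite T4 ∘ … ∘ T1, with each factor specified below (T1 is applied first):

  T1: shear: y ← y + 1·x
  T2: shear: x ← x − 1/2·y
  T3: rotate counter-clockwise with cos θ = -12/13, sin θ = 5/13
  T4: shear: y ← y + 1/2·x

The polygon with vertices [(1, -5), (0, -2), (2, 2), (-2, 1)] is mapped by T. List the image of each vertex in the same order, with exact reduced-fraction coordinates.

image vertices: (-16/13, 55/13), (-2/13, 28/13), (-20/13, -58/13), (23/13, 16/13)

T1 shear: y ← y + 1·x: (1, -5) → (1, -4); (0, -2) → (0, -2); (2, 2) → (2, 4); (-2, 1) → (-2, -1)
T2 shear: x ← x − 1/2·y: (1, -4) → (3, -4); (0, -2) → (1, -2); (2, 4) → (0, 4); (-2, -1) → (-3/2, -1)
T3 rotate counter-clockwise with cos θ = -12/13, sin θ = 5/13: (3, -4) → (-16/13, 63/13); (1, -2) → (-2/13, 29/13); (0, 4) → (-20/13, -48/13); (-3/2, -1) → (23/13, 9/26)
T4 shear: y ← y + 1/2·x: (-16/13, 63/13) → (-16/13, 55/13); (-2/13, 29/13) → (-2/13, 28/13); (-20/13, -48/13) → (-20/13, -58/13); (23/13, 9/26) → (23/13, 16/13)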